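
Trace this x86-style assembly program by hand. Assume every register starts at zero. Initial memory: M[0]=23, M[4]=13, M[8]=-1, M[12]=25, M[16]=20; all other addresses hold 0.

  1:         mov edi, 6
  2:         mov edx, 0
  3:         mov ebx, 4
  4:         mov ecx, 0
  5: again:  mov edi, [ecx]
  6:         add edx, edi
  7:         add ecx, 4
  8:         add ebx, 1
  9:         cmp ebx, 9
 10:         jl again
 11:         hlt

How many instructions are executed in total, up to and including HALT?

edi=6
edx=0
ebx=4
ecx=0
edi=M[0]=23
edx=0+23=23
ecx=0+4=4
ebx=4+1=5
cmp ebx, 9  (cmp 5,9)
jl again: taken
edi=M[4]=13
edx=23+13=36
ecx=4+4=8
ebx=5+1=6
cmp ebx, 9  (cmp 6,9)
jl again: taken
edi=M[8]=-1
edx=36+(-1)=35
ecx=8+4=12
ebx=6+1=7
cmp ebx, 9  (cmp 7,9)
jl again: taken
edi=M[12]=25
edx=35+25=60
ecx=12+4=16
ebx=7+1=8
cmp ebx, 9  (cmp 8,9)
jl again: taken
edi=M[16]=20
edx=60+20=80
ecx=16+4=20
ebx=8+1=9
cmp ebx, 9  (cmp 9,9)
jl again: not taken
halt.
Total executed instructions: 35.

35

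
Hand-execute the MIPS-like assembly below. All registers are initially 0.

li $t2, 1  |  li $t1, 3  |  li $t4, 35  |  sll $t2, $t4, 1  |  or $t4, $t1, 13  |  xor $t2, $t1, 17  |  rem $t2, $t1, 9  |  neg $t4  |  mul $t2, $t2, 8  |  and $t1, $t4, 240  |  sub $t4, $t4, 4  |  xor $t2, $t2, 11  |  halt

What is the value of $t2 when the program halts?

li $t2, 1 → $t2=1
li $t1, 3 → $t1=3
li $t4, 35 → $t4=35
sll $t2, $t4, 1 → $t2=35<<1=70
or $t4, $t1, 13 → $t4=3|13=15
xor $t2, $t1, 17 → $t2=3^17=18
rem $t2, $t1, 9 → $t2=3%9=3
neg $t4 → $t4=-(15)=-15
mul $t2, $t2, 8 → $t2=3*8=24
and $t1, $t4, 240 → $t1=(-15)&240=240
sub $t4, $t4, 4 → $t4=(-15)-4=-19
xor $t2, $t2, 11 → $t2=24^11=19
halt.

19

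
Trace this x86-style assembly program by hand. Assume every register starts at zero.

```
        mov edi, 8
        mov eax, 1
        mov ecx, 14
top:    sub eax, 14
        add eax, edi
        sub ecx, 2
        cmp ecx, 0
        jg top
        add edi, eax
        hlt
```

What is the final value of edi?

edi=8
eax=1
ecx=14
eax=1-14=-13
eax=(-13)+8=-5
ecx=14-2=12
cmp ecx, 0  (cmp 12,0)
jg top: taken
eax=(-5)-14=-19
eax=(-19)+8=-11
ecx=12-2=10
cmp ecx, 0  (cmp 10,0)
jg top: taken
eax=(-11)-14=-25
eax=(-25)+8=-17
ecx=10-2=8
cmp ecx, 0  (cmp 8,0)
jg top: taken
eax=(-17)-14=-31
eax=(-31)+8=-23
ecx=8-2=6
cmp ecx, 0  (cmp 6,0)
jg top: taken
eax=(-23)-14=-37
eax=(-37)+8=-29
ecx=6-2=4
cmp ecx, 0  (cmp 4,0)
jg top: taken
eax=(-29)-14=-43
eax=(-43)+8=-35
ecx=4-2=2
cmp ecx, 0  (cmp 2,0)
jg top: taken
eax=(-35)-14=-49
eax=(-49)+8=-41
ecx=2-2=0
cmp ecx, 0  (cmp 0,0)
jg top: not taken
edi=8+(-41)=-33
halt.

-33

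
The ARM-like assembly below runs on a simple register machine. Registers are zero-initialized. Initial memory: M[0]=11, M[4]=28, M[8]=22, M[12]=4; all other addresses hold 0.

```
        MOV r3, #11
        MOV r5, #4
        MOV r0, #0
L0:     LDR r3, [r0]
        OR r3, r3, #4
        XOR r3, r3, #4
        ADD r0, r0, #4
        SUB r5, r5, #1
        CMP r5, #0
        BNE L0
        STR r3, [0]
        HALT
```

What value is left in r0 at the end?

r3=11
r5=4
r0=0
r3=M[0]=11
r3=11|4=15
r3=15^4=11
r0=0+4=4
r5=4-1=3
CMP r5, #0  (cmp 3,0)
BNE L0: taken
r3=M[4]=28
r3=28|4=28
r3=28^4=24
r0=4+4=8
r5=3-1=2
CMP r5, #0  (cmp 2,0)
BNE L0: taken
r3=M[8]=22
r3=22|4=22
r3=22^4=18
r0=8+4=12
r5=2-1=1
CMP r5, #0  (cmp 1,0)
BNE L0: taken
r3=M[12]=4
r3=4|4=4
r3=4^4=0
r0=12+4=16
r5=1-1=0
CMP r5, #0  (cmp 0,0)
BNE L0: not taken
STR r3, [0] → M[0]=0
halt.

16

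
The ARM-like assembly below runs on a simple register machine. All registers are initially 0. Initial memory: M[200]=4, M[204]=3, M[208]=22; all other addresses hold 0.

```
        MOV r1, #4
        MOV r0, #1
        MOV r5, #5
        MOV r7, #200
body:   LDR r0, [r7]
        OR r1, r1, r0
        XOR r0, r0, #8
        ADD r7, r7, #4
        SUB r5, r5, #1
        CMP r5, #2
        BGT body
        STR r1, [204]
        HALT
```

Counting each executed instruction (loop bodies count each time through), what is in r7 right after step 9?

r1=4
r0=1
r5=5
r7=200
r0=M[200]=4
r1=4|4=4
r0=4^8=12
r7=200+4=204
r5=5-1=4
After step 9: r7 = 204.

204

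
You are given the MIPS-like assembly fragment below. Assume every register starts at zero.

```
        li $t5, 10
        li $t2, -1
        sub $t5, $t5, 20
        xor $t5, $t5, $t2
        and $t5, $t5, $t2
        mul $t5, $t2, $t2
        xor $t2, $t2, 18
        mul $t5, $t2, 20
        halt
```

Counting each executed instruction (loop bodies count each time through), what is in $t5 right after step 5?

li $t5, 10 → $t5=10
li $t2, -1 → $t2=-1
sub $t5, $t5, 20 → $t5=10-20=-10
xor $t5, $t5, $t2 → $t5=(-10)^(-1)=9
and $t5, $t5, $t2 → $t5=9&(-1)=9
After step 5: $t5 = 9.

9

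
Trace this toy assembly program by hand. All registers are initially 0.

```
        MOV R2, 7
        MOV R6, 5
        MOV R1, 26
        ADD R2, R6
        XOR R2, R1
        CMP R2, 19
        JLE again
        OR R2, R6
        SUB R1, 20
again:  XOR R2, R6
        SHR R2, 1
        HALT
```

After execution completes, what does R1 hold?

MOV R2, 7 → R2=7
MOV R6, 5 → R6=5
MOV R1, 26 → R1=26
ADD R2, R6 → R2=7+5=12
XOR R2, R1 → R2=12^26=22
CMP R2, 19  (cmp 22,19)
JLE again: not taken
OR R2, R6 → R2=22|5=23
SUB R1, 20 → R1=26-20=6
XOR R2, R6 → R2=23^5=18
SHR R2, 1 → R2=18>>1=9
halt.

6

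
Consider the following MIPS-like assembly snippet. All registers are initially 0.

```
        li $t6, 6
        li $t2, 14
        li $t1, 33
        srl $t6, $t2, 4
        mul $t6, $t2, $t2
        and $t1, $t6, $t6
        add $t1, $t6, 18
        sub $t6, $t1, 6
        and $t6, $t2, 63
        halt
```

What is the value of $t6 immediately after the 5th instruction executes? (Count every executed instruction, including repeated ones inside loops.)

after li $t6, 6: $t6=6
after li $t2, 14: $t2=14
after li $t1, 33: $t1=33
after srl $t6, $t2, 4: $t6=14>>4=0
after mul $t6, $t2, $t2: $t6=14*14=196
After step 5: $t6 = 196.

196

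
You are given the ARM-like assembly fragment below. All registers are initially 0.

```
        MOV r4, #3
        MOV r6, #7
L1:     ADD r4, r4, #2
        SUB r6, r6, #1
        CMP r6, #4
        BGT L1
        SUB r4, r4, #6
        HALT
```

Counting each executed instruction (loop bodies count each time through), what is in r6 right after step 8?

r4=3
r6=7
r4=3+2=5
r6=7-1=6
CMP r6, #4  (cmp 6,4)
BGT L1: taken
r4=5+2=7
r6=6-1=5
After step 8: r6 = 5.

5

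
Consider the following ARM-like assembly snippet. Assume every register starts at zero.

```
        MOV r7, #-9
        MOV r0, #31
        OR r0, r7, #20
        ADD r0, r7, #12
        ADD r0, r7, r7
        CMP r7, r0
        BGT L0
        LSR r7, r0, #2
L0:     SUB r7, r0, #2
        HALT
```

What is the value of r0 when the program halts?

-18

MOV r7, #-9 → r7=-9
MOV r0, #31 → r0=31
OR r0, r7, #20 → r0=(-9)|20=-9
ADD r0, r7, #12 → r0=(-9)+12=3
ADD r0, r7, r7 → r0=(-9)+(-9)=-18
CMP r7, r0  (cmp -9,-18)
BGT L0: taken
SUB r7, r0, #2 → r7=(-18)-2=-20
halt.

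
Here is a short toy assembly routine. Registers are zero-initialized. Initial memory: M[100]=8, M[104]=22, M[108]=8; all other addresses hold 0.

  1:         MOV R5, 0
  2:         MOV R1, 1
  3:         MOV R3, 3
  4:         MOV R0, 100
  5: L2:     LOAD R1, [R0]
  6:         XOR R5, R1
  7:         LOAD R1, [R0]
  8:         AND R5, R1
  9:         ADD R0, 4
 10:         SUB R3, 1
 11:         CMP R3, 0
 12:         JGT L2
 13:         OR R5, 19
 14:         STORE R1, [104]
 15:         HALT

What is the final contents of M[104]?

8

R5=0
R1=1
R3=3
R0=100
R1=M[100]=8
R5=0^8=8
R1=M[100]=8
R5=8&8=8
R0=100+4=104
R3=3-1=2
CMP R3, 0  (cmp 2,0)
JGT L2: taken
R1=M[104]=22
R5=8^22=30
R1=M[104]=22
R5=30&22=22
R0=104+4=108
R3=2-1=1
CMP R3, 0  (cmp 1,0)
JGT L2: taken
R1=M[108]=8
R5=22^8=30
R1=M[108]=8
R5=30&8=8
R0=108+4=112
R3=1-1=0
CMP R3, 0  (cmp 0,0)
JGT L2: not taken
R5=8|19=27
STORE R1, [104] → M[104]=8
halt.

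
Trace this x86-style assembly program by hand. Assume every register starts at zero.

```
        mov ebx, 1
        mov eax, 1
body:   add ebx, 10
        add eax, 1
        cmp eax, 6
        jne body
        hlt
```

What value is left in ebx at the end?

ebx=1
eax=1
ebx=1+10=11
eax=1+1=2
cmp eax, 6  (cmp 2,6)
jne body: taken
ebx=11+10=21
eax=2+1=3
cmp eax, 6  (cmp 3,6)
jne body: taken
ebx=21+10=31
eax=3+1=4
cmp eax, 6  (cmp 4,6)
jne body: taken
ebx=31+10=41
eax=4+1=5
cmp eax, 6  (cmp 5,6)
jne body: taken
ebx=41+10=51
eax=5+1=6
cmp eax, 6  (cmp 6,6)
jne body: not taken
halt.

51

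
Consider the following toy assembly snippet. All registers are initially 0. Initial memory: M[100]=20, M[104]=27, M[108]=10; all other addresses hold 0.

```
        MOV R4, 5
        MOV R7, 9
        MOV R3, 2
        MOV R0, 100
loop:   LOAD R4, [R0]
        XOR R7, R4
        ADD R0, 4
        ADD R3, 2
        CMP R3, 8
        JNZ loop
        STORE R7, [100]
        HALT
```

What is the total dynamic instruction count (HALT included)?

after MOV R4, 5: R4=5
after MOV R7, 9: R7=9
after MOV R3, 2: R3=2
after MOV R0, 100: R0=100
after LOAD R4, [R0]: R4=M[100]=20
after XOR R7, R4: R7=9^20=29
after ADD R0, 4: R0=100+4=104
after ADD R3, 2: R3=2+2=4
CMP R3, 8  (cmp 4,8)
JNZ loop: taken
after LOAD R4, [R0]: R4=M[104]=27
after XOR R7, R4: R7=29^27=6
after ADD R0, 4: R0=104+4=108
after ADD R3, 2: R3=4+2=6
CMP R3, 8  (cmp 6,8)
JNZ loop: taken
after LOAD R4, [R0]: R4=M[108]=10
after XOR R7, R4: R7=6^10=12
after ADD R0, 4: R0=108+4=112
after ADD R3, 2: R3=6+2=8
CMP R3, 8  (cmp 8,8)
JNZ loop: not taken
STORE R7, [100] → M[100]=12
halt.
Total executed instructions: 24.

24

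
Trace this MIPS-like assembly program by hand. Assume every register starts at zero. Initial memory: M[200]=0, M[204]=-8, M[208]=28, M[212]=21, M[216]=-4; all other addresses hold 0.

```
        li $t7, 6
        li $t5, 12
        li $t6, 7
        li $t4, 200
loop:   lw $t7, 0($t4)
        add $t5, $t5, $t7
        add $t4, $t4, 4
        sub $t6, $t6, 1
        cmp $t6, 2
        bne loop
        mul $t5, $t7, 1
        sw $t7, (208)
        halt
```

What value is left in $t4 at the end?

after li $t7, 6: $t7=6
after li $t5, 12: $t5=12
after li $t6, 7: $t6=7
after li $t4, 200: $t4=200
after lw $t7, 0($t4): $t7=M[200]=0
after add $t5, $t5, $t7: $t5=12+0=12
after add $t4, $t4, 4: $t4=200+4=204
after sub $t6, $t6, 1: $t6=7-1=6
cmp $t6, 2  (cmp 6,2)
bne loop: taken
after lw $t7, 0($t4): $t7=M[204]=-8
after add $t5, $t5, $t7: $t5=12+(-8)=4
after add $t4, $t4, 4: $t4=204+4=208
after sub $t6, $t6, 1: $t6=6-1=5
cmp $t6, 2  (cmp 5,2)
bne loop: taken
after lw $t7, 0($t4): $t7=M[208]=28
after add $t5, $t5, $t7: $t5=4+28=32
after add $t4, $t4, 4: $t4=208+4=212
after sub $t6, $t6, 1: $t6=5-1=4
cmp $t6, 2  (cmp 4,2)
bne loop: taken
after lw $t7, 0($t4): $t7=M[212]=21
after add $t5, $t5, $t7: $t5=32+21=53
after add $t4, $t4, 4: $t4=212+4=216
after sub $t6, $t6, 1: $t6=4-1=3
cmp $t6, 2  (cmp 3,2)
bne loop: taken
after lw $t7, 0($t4): $t7=M[216]=-4
after add $t5, $t5, $t7: $t5=53+(-4)=49
after add $t4, $t4, 4: $t4=216+4=220
after sub $t6, $t6, 1: $t6=3-1=2
cmp $t6, 2  (cmp 2,2)
bne loop: not taken
after mul $t5, $t7, 1: $t5=(-4)*1=-4
sw $t7, (208) → M[208]=-4
halt.

220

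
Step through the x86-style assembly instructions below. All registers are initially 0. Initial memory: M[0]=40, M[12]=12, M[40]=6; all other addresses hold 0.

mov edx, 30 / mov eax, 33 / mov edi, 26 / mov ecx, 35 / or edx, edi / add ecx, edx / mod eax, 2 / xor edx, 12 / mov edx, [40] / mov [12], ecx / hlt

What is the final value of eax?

1

edx=30
eax=33
edi=26
ecx=35
edx=30|26=30
ecx=35+30=65
eax=33%2=1
edx=30^12=18
edx=M[40]=6
mov [12], ecx → M[12]=65
halt.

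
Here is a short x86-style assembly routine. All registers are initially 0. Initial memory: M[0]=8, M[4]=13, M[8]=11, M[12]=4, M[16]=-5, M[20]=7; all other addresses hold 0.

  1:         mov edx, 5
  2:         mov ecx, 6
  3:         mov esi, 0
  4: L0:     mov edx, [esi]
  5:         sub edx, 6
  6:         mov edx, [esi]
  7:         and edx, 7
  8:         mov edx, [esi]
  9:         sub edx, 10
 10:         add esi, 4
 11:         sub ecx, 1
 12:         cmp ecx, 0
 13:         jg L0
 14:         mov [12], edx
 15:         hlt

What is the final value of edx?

edx=5
ecx=6
esi=0
edx=M[0]=8
edx=8-6=2
edx=M[0]=8
edx=8&7=0
edx=M[0]=8
edx=8-10=-2
esi=0+4=4
ecx=6-1=5
cmp ecx, 0  (cmp 5,0)
jg L0: taken
edx=M[4]=13
edx=13-6=7
edx=M[4]=13
edx=13&7=5
edx=M[4]=13
edx=13-10=3
esi=4+4=8
ecx=5-1=4
cmp ecx, 0  (cmp 4,0)
jg L0: taken
edx=M[8]=11
edx=11-6=5
edx=M[8]=11
edx=11&7=3
edx=M[8]=11
edx=11-10=1
esi=8+4=12
ecx=4-1=3
cmp ecx, 0  (cmp 3,0)
jg L0: taken
edx=M[12]=4
edx=4-6=-2
edx=M[12]=4
edx=4&7=4
edx=M[12]=4
edx=4-10=-6
esi=12+4=16
ecx=3-1=2
cmp ecx, 0  (cmp 2,0)
jg L0: taken
edx=M[16]=-5
edx=(-5)-6=-11
edx=M[16]=-5
edx=(-5)&7=3
edx=M[16]=-5
edx=(-5)-10=-15
esi=16+4=20
ecx=2-1=1
cmp ecx, 0  (cmp 1,0)
jg L0: taken
edx=M[20]=7
edx=7-6=1
edx=M[20]=7
edx=7&7=7
edx=M[20]=7
edx=7-10=-3
esi=20+4=24
ecx=1-1=0
cmp ecx, 0  (cmp 0,0)
jg L0: not taken
mov [12], edx → M[12]=-3
halt.

-3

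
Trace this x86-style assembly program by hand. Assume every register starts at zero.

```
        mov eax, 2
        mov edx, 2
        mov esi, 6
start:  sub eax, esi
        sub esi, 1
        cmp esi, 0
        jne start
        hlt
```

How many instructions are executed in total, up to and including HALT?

mov eax, 2 → eax=2
mov edx, 2 → edx=2
mov esi, 6 → esi=6
sub eax, esi → eax=2-6=-4
sub esi, 1 → esi=6-1=5
cmp esi, 0  (cmp 5,0)
jne start: taken
sub eax, esi → eax=(-4)-5=-9
sub esi, 1 → esi=5-1=4
cmp esi, 0  (cmp 4,0)
jne start: taken
sub eax, esi → eax=(-9)-4=-13
sub esi, 1 → esi=4-1=3
cmp esi, 0  (cmp 3,0)
jne start: taken
sub eax, esi → eax=(-13)-3=-16
sub esi, 1 → esi=3-1=2
cmp esi, 0  (cmp 2,0)
jne start: taken
sub eax, esi → eax=(-16)-2=-18
sub esi, 1 → esi=2-1=1
cmp esi, 0  (cmp 1,0)
jne start: taken
sub eax, esi → eax=(-18)-1=-19
sub esi, 1 → esi=1-1=0
cmp esi, 0  (cmp 0,0)
jne start: not taken
halt.
Total executed instructions: 28.

28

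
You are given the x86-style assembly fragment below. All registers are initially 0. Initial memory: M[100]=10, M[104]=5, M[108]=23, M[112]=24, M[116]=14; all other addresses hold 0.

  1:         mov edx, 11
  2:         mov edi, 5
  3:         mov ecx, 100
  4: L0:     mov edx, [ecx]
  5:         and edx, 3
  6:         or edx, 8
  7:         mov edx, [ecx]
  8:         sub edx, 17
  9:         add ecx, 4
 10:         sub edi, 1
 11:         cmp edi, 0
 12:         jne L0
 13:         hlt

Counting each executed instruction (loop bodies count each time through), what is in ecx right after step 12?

mov edx, 11 → edx=11
mov edi, 5 → edi=5
mov ecx, 100 → ecx=100
mov edx, [ecx] → edx=M[100]=10
and edx, 3 → edx=10&3=2
or edx, 8 → edx=2|8=10
mov edx, [ecx] → edx=M[100]=10
sub edx, 17 → edx=10-17=-7
add ecx, 4 → ecx=100+4=104
sub edi, 1 → edi=5-1=4
cmp edi, 0  (cmp 4,0)
jne L0: taken
After step 12: ecx = 104.

104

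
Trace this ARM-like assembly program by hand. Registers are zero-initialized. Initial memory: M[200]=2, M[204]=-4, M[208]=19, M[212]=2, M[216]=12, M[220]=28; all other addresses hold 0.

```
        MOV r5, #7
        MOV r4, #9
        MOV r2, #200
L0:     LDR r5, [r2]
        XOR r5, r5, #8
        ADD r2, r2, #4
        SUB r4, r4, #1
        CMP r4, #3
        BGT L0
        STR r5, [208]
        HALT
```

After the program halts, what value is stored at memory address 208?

20

MOV r5, #7 → r5=7
MOV r4, #9 → r4=9
MOV r2, #200 → r2=200
LDR r5, [r2] → r5=M[200]=2
XOR r5, r5, #8 → r5=2^8=10
ADD r2, r2, #4 → r2=200+4=204
SUB r4, r4, #1 → r4=9-1=8
CMP r4, #3  (cmp 8,3)
BGT L0: taken
LDR r5, [r2] → r5=M[204]=-4
XOR r5, r5, #8 → r5=(-4)^8=-12
ADD r2, r2, #4 → r2=204+4=208
SUB r4, r4, #1 → r4=8-1=7
CMP r4, #3  (cmp 7,3)
BGT L0: taken
LDR r5, [r2] → r5=M[208]=19
XOR r5, r5, #8 → r5=19^8=27
ADD r2, r2, #4 → r2=208+4=212
SUB r4, r4, #1 → r4=7-1=6
CMP r4, #3  (cmp 6,3)
BGT L0: taken
LDR r5, [r2] → r5=M[212]=2
XOR r5, r5, #8 → r5=2^8=10
ADD r2, r2, #4 → r2=212+4=216
SUB r4, r4, #1 → r4=6-1=5
CMP r4, #3  (cmp 5,3)
BGT L0: taken
LDR r5, [r2] → r5=M[216]=12
XOR r5, r5, #8 → r5=12^8=4
ADD r2, r2, #4 → r2=216+4=220
SUB r4, r4, #1 → r4=5-1=4
CMP r4, #3  (cmp 4,3)
BGT L0: taken
LDR r5, [r2] → r5=M[220]=28
XOR r5, r5, #8 → r5=28^8=20
ADD r2, r2, #4 → r2=220+4=224
SUB r4, r4, #1 → r4=4-1=3
CMP r4, #3  (cmp 3,3)
BGT L0: not taken
STR r5, [208] → M[208]=20
halt.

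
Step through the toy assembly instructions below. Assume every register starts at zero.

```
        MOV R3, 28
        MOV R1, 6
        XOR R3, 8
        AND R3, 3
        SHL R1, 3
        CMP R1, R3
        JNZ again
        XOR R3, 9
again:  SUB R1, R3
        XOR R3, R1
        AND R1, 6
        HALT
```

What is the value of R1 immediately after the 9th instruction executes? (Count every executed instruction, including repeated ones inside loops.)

MOV R3, 28 → R3=28
MOV R1, 6 → R1=6
XOR R3, 8 → R3=28^8=20
AND R3, 3 → R3=20&3=0
SHL R1, 3 → R1=6<<3=48
CMP R1, R3  (cmp 48,0)
JNZ again: taken
SUB R1, R3 → R1=48-0=48
XOR R3, R1 → R3=0^48=48
After step 9: R1 = 48.

48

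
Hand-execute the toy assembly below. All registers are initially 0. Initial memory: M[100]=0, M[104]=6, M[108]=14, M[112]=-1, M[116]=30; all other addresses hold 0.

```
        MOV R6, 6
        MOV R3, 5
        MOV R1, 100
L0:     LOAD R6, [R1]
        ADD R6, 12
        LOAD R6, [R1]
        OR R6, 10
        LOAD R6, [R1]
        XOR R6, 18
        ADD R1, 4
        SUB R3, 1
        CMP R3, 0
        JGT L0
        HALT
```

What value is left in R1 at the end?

120

R6=6
R3=5
R1=100
R6=M[100]=0
R6=0+12=12
R6=M[100]=0
R6=0|10=10
R6=M[100]=0
R6=0^18=18
R1=100+4=104
R3=5-1=4
CMP R3, 0  (cmp 4,0)
JGT L0: taken
R6=M[104]=6
R6=6+12=18
R6=M[104]=6
R6=6|10=14
R6=M[104]=6
R6=6^18=20
R1=104+4=108
R3=4-1=3
CMP R3, 0  (cmp 3,0)
JGT L0: taken
R6=M[108]=14
R6=14+12=26
R6=M[108]=14
R6=14|10=14
R6=M[108]=14
R6=14^18=28
R1=108+4=112
R3=3-1=2
CMP R3, 0  (cmp 2,0)
JGT L0: taken
R6=M[112]=-1
R6=(-1)+12=11
R6=M[112]=-1
R6=(-1)|10=-1
R6=M[112]=-1
R6=(-1)^18=-19
R1=112+4=116
R3=2-1=1
CMP R3, 0  (cmp 1,0)
JGT L0: taken
R6=M[116]=30
R6=30+12=42
R6=M[116]=30
R6=30|10=30
R6=M[116]=30
R6=30^18=12
R1=116+4=120
R3=1-1=0
CMP R3, 0  (cmp 0,0)
JGT L0: not taken
halt.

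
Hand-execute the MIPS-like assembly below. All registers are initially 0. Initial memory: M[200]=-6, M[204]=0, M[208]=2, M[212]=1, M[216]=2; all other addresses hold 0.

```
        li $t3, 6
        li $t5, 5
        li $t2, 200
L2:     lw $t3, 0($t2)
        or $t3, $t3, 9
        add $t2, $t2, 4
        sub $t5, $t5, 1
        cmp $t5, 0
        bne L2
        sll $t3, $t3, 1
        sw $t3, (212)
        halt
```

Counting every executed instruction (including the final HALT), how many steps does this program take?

36

li $t3, 6 → $t3=6
li $t5, 5 → $t5=5
li $t2, 200 → $t2=200
lw $t3, 0($t2) → $t3=M[200]=-6
or $t3, $t3, 9 → $t3=(-6)|9=-5
add $t2, $t2, 4 → $t2=200+4=204
sub $t5, $t5, 1 → $t5=5-1=4
cmp $t5, 0  (cmp 4,0)
bne L2: taken
lw $t3, 0($t2) → $t3=M[204]=0
or $t3, $t3, 9 → $t3=0|9=9
add $t2, $t2, 4 → $t2=204+4=208
sub $t5, $t5, 1 → $t5=4-1=3
cmp $t5, 0  (cmp 3,0)
bne L2: taken
lw $t3, 0($t2) → $t3=M[208]=2
or $t3, $t3, 9 → $t3=2|9=11
add $t2, $t2, 4 → $t2=208+4=212
sub $t5, $t5, 1 → $t5=3-1=2
cmp $t5, 0  (cmp 2,0)
bne L2: taken
lw $t3, 0($t2) → $t3=M[212]=1
or $t3, $t3, 9 → $t3=1|9=9
add $t2, $t2, 4 → $t2=212+4=216
sub $t5, $t5, 1 → $t5=2-1=1
cmp $t5, 0  (cmp 1,0)
bne L2: taken
lw $t3, 0($t2) → $t3=M[216]=2
or $t3, $t3, 9 → $t3=2|9=11
add $t2, $t2, 4 → $t2=216+4=220
sub $t5, $t5, 1 → $t5=1-1=0
cmp $t5, 0  (cmp 0,0)
bne L2: not taken
sll $t3, $t3, 1 → $t3=11<<1=22
sw $t3, (212) → M[212]=22
halt.
Total executed instructions: 36.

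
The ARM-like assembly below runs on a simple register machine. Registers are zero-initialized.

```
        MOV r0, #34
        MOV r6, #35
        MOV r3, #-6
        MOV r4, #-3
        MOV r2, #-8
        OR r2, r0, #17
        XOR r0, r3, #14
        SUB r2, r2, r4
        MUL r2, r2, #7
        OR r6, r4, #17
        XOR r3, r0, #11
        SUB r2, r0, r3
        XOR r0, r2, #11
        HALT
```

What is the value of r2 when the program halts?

-11

after MOV r0, #34: r0=34
after MOV r6, #35: r6=35
after MOV r3, #-6: r3=-6
after MOV r4, #-3: r4=-3
after MOV r2, #-8: r2=-8
after OR r2, r0, #17: r2=34|17=51
after XOR r0, r3, #14: r0=(-6)^14=-12
after SUB r2, r2, r4: r2=51-(-3)=54
after MUL r2, r2, #7: r2=54*7=378
after OR r6, r4, #17: r6=(-3)|17=-3
after XOR r3, r0, #11: r3=(-12)^11=-1
after SUB r2, r0, r3: r2=(-12)-(-1)=-11
after XOR r0, r2, #11: r0=(-11)^11=-2
halt.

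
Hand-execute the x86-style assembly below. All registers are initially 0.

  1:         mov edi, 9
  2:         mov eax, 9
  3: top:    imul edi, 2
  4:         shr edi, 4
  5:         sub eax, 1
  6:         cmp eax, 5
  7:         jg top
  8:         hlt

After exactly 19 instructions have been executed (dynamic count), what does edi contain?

edi=9
eax=9
edi=9*2=18
edi=18>>4=1
eax=9-1=8
cmp eax, 5  (cmp 8,5)
jg top: taken
edi=1*2=2
edi=2>>4=0
eax=8-1=7
cmp eax, 5  (cmp 7,5)
jg top: taken
edi=0*2=0
edi=0>>4=0
eax=7-1=6
cmp eax, 5  (cmp 6,5)
jg top: taken
edi=0*2=0
edi=0>>4=0
After step 19: edi = 0.

0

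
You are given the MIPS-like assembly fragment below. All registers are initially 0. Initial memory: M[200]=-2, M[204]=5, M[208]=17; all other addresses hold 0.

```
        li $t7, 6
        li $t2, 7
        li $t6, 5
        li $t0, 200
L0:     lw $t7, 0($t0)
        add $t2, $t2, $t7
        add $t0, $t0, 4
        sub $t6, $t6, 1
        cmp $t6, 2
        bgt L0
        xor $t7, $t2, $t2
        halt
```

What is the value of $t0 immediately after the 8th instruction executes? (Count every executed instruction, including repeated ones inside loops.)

$t7=6
$t2=7
$t6=5
$t0=200
$t7=M[200]=-2
$t2=7+(-2)=5
$t0=200+4=204
$t6=5-1=4
After step 8: $t0 = 204.

204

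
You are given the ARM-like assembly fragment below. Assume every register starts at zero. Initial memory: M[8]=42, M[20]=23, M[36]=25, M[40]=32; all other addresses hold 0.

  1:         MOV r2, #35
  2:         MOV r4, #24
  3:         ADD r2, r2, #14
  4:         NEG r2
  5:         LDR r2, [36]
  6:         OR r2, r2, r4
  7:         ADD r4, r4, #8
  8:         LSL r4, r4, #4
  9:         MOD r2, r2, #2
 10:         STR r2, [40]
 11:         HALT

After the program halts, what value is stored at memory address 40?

MOV r2, #35 → r2=35
MOV r4, #24 → r4=24
ADD r2, r2, #14 → r2=35+14=49
NEG r2 → r2=-(49)=-49
LDR r2, [36] → r2=M[36]=25
OR r2, r2, r4 → r2=25|24=25
ADD r4, r4, #8 → r4=24+8=32
LSL r4, r4, #4 → r4=32<<4=512
MOD r2, r2, #2 → r2=25%2=1
STR r2, [40] → M[40]=1
halt.

1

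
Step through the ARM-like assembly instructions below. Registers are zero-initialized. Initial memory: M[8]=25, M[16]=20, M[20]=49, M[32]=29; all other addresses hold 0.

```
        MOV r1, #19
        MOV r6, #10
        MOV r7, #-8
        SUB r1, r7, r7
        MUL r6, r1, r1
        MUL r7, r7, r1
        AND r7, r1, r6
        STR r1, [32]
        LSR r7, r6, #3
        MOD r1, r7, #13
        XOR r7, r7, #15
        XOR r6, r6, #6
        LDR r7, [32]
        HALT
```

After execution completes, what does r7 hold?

0

after MOV r1, #19: r1=19
after MOV r6, #10: r6=10
after MOV r7, #-8: r7=-8
after SUB r1, r7, r7: r1=(-8)-(-8)=0
after MUL r6, r1, r1: r6=0*0=0
after MUL r7, r7, r1: r7=(-8)*0=0
after AND r7, r1, r6: r7=0&0=0
STR r1, [32] → M[32]=0
after LSR r7, r6, #3: r7=0>>3=0
after MOD r1, r7, #13: r1=0%13=0
after XOR r7, r7, #15: r7=0^15=15
after XOR r6, r6, #6: r6=0^6=6
after LDR r7, [32]: r7=M[32]=0
halt.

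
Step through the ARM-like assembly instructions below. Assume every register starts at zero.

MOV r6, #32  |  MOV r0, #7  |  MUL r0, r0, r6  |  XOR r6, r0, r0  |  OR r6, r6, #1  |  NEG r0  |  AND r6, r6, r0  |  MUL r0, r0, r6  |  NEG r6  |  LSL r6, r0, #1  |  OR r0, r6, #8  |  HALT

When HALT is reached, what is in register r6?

0

r6=32
r0=7
r0=7*32=224
r6=224^224=0
r6=0|1=1
r0=-(224)=-224
r6=1&(-224)=0
r0=(-224)*0=0
r6=-(0)=0
r6=0<<1=0
r0=0|8=8
halt.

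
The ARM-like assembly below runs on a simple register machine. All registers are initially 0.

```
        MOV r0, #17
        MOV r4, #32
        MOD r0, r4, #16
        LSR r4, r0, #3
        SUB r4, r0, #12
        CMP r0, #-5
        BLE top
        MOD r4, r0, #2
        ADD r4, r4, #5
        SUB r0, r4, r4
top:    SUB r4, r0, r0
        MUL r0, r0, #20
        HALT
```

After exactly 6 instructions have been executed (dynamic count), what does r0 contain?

after MOV r0, #17: r0=17
after MOV r4, #32: r4=32
after MOD r0, r4, #16: r0=32%16=0
after LSR r4, r0, #3: r4=0>>3=0
after SUB r4, r0, #12: r4=0-12=-12
CMP r0, #-5  (cmp 0,-5)
After step 6: r0 = 0.

0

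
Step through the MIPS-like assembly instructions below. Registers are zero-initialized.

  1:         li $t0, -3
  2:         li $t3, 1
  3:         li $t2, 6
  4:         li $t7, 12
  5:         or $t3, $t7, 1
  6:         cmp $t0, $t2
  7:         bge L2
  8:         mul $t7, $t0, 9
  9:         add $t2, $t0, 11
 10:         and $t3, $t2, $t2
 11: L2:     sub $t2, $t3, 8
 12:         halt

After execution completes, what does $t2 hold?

0

$t0=-3
$t3=1
$t2=6
$t7=12
$t3=12|1=13
cmp $t0, $t2  (cmp -3,6)
bge L2: not taken
$t7=(-3)*9=-27
$t2=(-3)+11=8
$t3=8&8=8
$t2=8-8=0
halt.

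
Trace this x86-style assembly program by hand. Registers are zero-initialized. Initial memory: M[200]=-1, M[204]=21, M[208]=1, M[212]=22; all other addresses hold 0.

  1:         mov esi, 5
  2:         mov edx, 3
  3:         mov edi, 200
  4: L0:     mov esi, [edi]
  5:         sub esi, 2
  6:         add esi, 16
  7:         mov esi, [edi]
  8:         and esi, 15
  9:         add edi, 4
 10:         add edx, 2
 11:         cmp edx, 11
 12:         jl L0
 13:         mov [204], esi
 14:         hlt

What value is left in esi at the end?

esi=5
edx=3
edi=200
esi=M[200]=-1
esi=(-1)-2=-3
esi=(-3)+16=13
esi=M[200]=-1
esi=(-1)&15=15
edi=200+4=204
edx=3+2=5
cmp edx, 11  (cmp 5,11)
jl L0: taken
esi=M[204]=21
esi=21-2=19
esi=19+16=35
esi=M[204]=21
esi=21&15=5
edi=204+4=208
edx=5+2=7
cmp edx, 11  (cmp 7,11)
jl L0: taken
esi=M[208]=1
esi=1-2=-1
esi=(-1)+16=15
esi=M[208]=1
esi=1&15=1
edi=208+4=212
edx=7+2=9
cmp edx, 11  (cmp 9,11)
jl L0: taken
esi=M[212]=22
esi=22-2=20
esi=20+16=36
esi=M[212]=22
esi=22&15=6
edi=212+4=216
edx=9+2=11
cmp edx, 11  (cmp 11,11)
jl L0: not taken
mov [204], esi → M[204]=6
halt.

6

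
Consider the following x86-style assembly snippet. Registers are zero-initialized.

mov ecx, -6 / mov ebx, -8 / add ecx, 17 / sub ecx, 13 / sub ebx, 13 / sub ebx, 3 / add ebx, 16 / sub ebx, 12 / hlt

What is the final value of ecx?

ecx=-6
ebx=-8
ecx=(-6)+17=11
ecx=11-13=-2
ebx=(-8)-13=-21
ebx=(-21)-3=-24
ebx=(-24)+16=-8
ebx=(-8)-12=-20
halt.

-2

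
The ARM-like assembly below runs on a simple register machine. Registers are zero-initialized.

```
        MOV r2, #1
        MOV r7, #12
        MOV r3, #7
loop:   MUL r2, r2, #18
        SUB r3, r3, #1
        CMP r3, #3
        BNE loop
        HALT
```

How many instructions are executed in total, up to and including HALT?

20

r2=1
r7=12
r3=7
r2=1*18=18
r3=7-1=6
CMP r3, #3  (cmp 6,3)
BNE loop: taken
r2=18*18=324
r3=6-1=5
CMP r3, #3  (cmp 5,3)
BNE loop: taken
r2=324*18=5832
r3=5-1=4
CMP r3, #3  (cmp 4,3)
BNE loop: taken
r2=5832*18=104976
r3=4-1=3
CMP r3, #3  (cmp 3,3)
BNE loop: not taken
halt.
Total executed instructions: 20.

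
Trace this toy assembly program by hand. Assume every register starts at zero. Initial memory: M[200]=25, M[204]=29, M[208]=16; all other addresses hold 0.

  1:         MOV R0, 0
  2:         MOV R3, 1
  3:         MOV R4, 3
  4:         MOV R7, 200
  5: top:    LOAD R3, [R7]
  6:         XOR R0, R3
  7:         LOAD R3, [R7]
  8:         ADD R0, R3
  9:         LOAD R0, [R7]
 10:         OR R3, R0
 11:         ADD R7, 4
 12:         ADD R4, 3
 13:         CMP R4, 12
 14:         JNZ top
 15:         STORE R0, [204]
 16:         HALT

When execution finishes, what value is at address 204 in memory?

after MOV R0, 0: R0=0
after MOV R3, 1: R3=1
after MOV R4, 3: R4=3
after MOV R7, 200: R7=200
after LOAD R3, [R7]: R3=M[200]=25
after XOR R0, R3: R0=0^25=25
after LOAD R3, [R7]: R3=M[200]=25
after ADD R0, R3: R0=25+25=50
after LOAD R0, [R7]: R0=M[200]=25
after OR R3, R0: R3=25|25=25
after ADD R7, 4: R7=200+4=204
after ADD R4, 3: R4=3+3=6
CMP R4, 12  (cmp 6,12)
JNZ top: taken
after LOAD R3, [R7]: R3=M[204]=29
after XOR R0, R3: R0=25^29=4
after LOAD R3, [R7]: R3=M[204]=29
after ADD R0, R3: R0=4+29=33
after LOAD R0, [R7]: R0=M[204]=29
after OR R3, R0: R3=29|29=29
after ADD R7, 4: R7=204+4=208
after ADD R4, 3: R4=6+3=9
CMP R4, 12  (cmp 9,12)
JNZ top: taken
after LOAD R3, [R7]: R3=M[208]=16
after XOR R0, R3: R0=29^16=13
after LOAD R3, [R7]: R3=M[208]=16
after ADD R0, R3: R0=13+16=29
after LOAD R0, [R7]: R0=M[208]=16
after OR R3, R0: R3=16|16=16
after ADD R7, 4: R7=208+4=212
after ADD R4, 3: R4=9+3=12
CMP R4, 12  (cmp 12,12)
JNZ top: not taken
STORE R0, [204] → M[204]=16
halt.

16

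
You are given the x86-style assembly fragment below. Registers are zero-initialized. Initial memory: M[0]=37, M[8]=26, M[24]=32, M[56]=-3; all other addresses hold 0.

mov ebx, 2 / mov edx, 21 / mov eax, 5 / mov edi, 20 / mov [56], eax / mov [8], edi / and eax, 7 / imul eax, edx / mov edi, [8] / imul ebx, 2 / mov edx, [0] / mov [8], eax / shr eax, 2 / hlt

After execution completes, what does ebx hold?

mov ebx, 2 → ebx=2
mov edx, 21 → edx=21
mov eax, 5 → eax=5
mov edi, 20 → edi=20
mov [56], eax → M[56]=5
mov [8], edi → M[8]=20
and eax, 7 → eax=5&7=5
imul eax, edx → eax=5*21=105
mov edi, [8] → edi=M[8]=20
imul ebx, 2 → ebx=2*2=4
mov edx, [0] → edx=M[0]=37
mov [8], eax → M[8]=105
shr eax, 2 → eax=105>>2=26
halt.

4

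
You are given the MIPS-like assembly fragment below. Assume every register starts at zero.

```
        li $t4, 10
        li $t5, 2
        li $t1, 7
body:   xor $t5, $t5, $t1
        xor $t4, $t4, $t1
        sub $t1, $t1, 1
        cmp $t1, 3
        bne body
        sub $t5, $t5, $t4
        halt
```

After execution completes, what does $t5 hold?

-8

after li $t4, 10: $t4=10
after li $t5, 2: $t5=2
after li $t1, 7: $t1=7
after xor $t5, $t5, $t1: $t5=2^7=5
after xor $t4, $t4, $t1: $t4=10^7=13
after sub $t1, $t1, 1: $t1=7-1=6
cmp $t1, 3  (cmp 6,3)
bne body: taken
after xor $t5, $t5, $t1: $t5=5^6=3
after xor $t4, $t4, $t1: $t4=13^6=11
after sub $t1, $t1, 1: $t1=6-1=5
cmp $t1, 3  (cmp 5,3)
bne body: taken
after xor $t5, $t5, $t1: $t5=3^5=6
after xor $t4, $t4, $t1: $t4=11^5=14
after sub $t1, $t1, 1: $t1=5-1=4
cmp $t1, 3  (cmp 4,3)
bne body: taken
after xor $t5, $t5, $t1: $t5=6^4=2
after xor $t4, $t4, $t1: $t4=14^4=10
after sub $t1, $t1, 1: $t1=4-1=3
cmp $t1, 3  (cmp 3,3)
bne body: not taken
after sub $t5, $t5, $t4: $t5=2-10=-8
halt.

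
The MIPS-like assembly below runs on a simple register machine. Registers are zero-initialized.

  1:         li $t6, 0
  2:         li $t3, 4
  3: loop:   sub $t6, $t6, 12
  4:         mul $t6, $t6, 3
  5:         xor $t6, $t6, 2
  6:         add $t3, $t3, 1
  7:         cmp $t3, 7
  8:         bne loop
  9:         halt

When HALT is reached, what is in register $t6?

-454

li $t6, 0 → $t6=0
li $t3, 4 → $t3=4
sub $t6, $t6, 12 → $t6=0-12=-12
mul $t6, $t6, 3 → $t6=(-12)*3=-36
xor $t6, $t6, 2 → $t6=(-36)^2=-34
add $t3, $t3, 1 → $t3=4+1=5
cmp $t3, 7  (cmp 5,7)
bne loop: taken
sub $t6, $t6, 12 → $t6=(-34)-12=-46
mul $t6, $t6, 3 → $t6=(-46)*3=-138
xor $t6, $t6, 2 → $t6=(-138)^2=-140
add $t3, $t3, 1 → $t3=5+1=6
cmp $t3, 7  (cmp 6,7)
bne loop: taken
sub $t6, $t6, 12 → $t6=(-140)-12=-152
mul $t6, $t6, 3 → $t6=(-152)*3=-456
xor $t6, $t6, 2 → $t6=(-456)^2=-454
add $t3, $t3, 1 → $t3=6+1=7
cmp $t3, 7  (cmp 7,7)
bne loop: not taken
halt.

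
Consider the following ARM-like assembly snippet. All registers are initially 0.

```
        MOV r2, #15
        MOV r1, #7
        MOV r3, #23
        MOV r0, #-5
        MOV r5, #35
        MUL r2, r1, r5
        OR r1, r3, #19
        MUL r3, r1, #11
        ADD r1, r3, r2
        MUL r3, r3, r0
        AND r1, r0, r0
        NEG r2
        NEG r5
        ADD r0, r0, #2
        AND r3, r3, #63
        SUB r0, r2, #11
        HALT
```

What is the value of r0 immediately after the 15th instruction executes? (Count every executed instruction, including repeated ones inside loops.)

after MOV r2, #15: r2=15
after MOV r1, #7: r1=7
after MOV r3, #23: r3=23
after MOV r0, #-5: r0=-5
after MOV r5, #35: r5=35
after MUL r2, r1, r5: r2=7*35=245
after OR r1, r3, #19: r1=23|19=23
after MUL r3, r1, #11: r3=23*11=253
after ADD r1, r3, r2: r1=253+245=498
after MUL r3, r3, r0: r3=253*(-5)=-1265
after AND r1, r0, r0: r1=(-5)&(-5)=-5
after NEG r2: r2=-(245)=-245
after NEG r5: r5=-(35)=-35
after ADD r0, r0, #2: r0=(-5)+2=-3
after AND r3, r3, #63: r3=(-1265)&63=15
After step 15: r0 = -3.

-3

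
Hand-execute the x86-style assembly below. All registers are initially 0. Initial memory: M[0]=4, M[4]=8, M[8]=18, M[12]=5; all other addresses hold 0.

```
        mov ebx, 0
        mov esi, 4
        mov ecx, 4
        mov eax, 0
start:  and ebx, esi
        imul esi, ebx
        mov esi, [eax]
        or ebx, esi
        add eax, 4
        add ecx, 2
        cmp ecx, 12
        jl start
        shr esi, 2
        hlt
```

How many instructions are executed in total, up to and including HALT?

mov ebx, 0 → ebx=0
mov esi, 4 → esi=4
mov ecx, 4 → ecx=4
mov eax, 0 → eax=0
and ebx, esi → ebx=0&4=0
imul esi, ebx → esi=4*0=0
mov esi, [eax] → esi=M[0]=4
or ebx, esi → ebx=0|4=4
add eax, 4 → eax=0+4=4
add ecx, 2 → ecx=4+2=6
cmp ecx, 12  (cmp 6,12)
jl start: taken
and ebx, esi → ebx=4&4=4
imul esi, ebx → esi=4*4=16
mov esi, [eax] → esi=M[4]=8
or ebx, esi → ebx=4|8=12
add eax, 4 → eax=4+4=8
add ecx, 2 → ecx=6+2=8
cmp ecx, 12  (cmp 8,12)
jl start: taken
and ebx, esi → ebx=12&8=8
imul esi, ebx → esi=8*8=64
mov esi, [eax] → esi=M[8]=18
or ebx, esi → ebx=8|18=26
add eax, 4 → eax=8+4=12
add ecx, 2 → ecx=8+2=10
cmp ecx, 12  (cmp 10,12)
jl start: taken
and ebx, esi → ebx=26&18=18
imul esi, ebx → esi=18*18=324
mov esi, [eax] → esi=M[12]=5
or ebx, esi → ebx=18|5=23
add eax, 4 → eax=12+4=16
add ecx, 2 → ecx=10+2=12
cmp ecx, 12  (cmp 12,12)
jl start: not taken
shr esi, 2 → esi=5>>2=1
halt.
Total executed instructions: 38.

38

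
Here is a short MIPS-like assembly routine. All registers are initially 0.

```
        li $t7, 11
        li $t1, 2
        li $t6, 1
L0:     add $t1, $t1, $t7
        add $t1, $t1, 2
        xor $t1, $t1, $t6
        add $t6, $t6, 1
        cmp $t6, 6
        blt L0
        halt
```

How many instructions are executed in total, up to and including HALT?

34

$t7=11
$t1=2
$t6=1
$t1=2+11=13
$t1=13+2=15
$t1=15^1=14
$t6=1+1=2
cmp $t6, 6  (cmp 2,6)
blt L0: taken
$t1=14+11=25
$t1=25+2=27
$t1=27^2=25
$t6=2+1=3
cmp $t6, 6  (cmp 3,6)
blt L0: taken
$t1=25+11=36
$t1=36+2=38
$t1=38^3=37
$t6=3+1=4
cmp $t6, 6  (cmp 4,6)
blt L0: taken
$t1=37+11=48
$t1=48+2=50
$t1=50^4=54
$t6=4+1=5
cmp $t6, 6  (cmp 5,6)
blt L0: taken
$t1=54+11=65
$t1=65+2=67
$t1=67^5=70
$t6=5+1=6
cmp $t6, 6  (cmp 6,6)
blt L0: not taken
halt.
Total executed instructions: 34.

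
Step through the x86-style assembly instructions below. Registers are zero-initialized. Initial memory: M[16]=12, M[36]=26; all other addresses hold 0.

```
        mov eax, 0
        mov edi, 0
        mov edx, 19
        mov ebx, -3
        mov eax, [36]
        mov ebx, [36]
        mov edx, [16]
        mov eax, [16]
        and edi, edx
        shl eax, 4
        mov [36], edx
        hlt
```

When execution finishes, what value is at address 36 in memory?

after mov eax, 0: eax=0
after mov edi, 0: edi=0
after mov edx, 19: edx=19
after mov ebx, -3: ebx=-3
after mov eax, [36]: eax=M[36]=26
after mov ebx, [36]: ebx=M[36]=26
after mov edx, [16]: edx=M[16]=12
after mov eax, [16]: eax=M[16]=12
after and edi, edx: edi=0&12=0
after shl eax, 4: eax=12<<4=192
mov [36], edx → M[36]=12
halt.

12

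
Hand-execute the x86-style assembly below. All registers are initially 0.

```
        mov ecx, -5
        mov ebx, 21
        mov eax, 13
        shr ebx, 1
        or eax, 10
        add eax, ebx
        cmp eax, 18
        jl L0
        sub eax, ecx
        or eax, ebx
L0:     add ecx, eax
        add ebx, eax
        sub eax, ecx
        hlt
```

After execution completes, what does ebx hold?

ecx=-5
ebx=21
eax=13
ebx=21>>1=10
eax=13|10=15
eax=15+10=25
cmp eax, 18  (cmp 25,18)
jl L0: not taken
eax=25-(-5)=30
eax=30|10=30
ecx=(-5)+30=25
ebx=10+30=40
eax=30-25=5
halt.

40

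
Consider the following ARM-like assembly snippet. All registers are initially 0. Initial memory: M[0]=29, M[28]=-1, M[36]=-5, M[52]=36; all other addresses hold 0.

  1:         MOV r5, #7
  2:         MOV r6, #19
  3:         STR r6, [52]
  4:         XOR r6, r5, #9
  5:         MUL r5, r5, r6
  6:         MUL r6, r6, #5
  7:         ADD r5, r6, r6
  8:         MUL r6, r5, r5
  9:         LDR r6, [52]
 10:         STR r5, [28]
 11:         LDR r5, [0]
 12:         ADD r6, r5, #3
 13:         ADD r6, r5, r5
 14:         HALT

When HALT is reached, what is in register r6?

58

r5=7
r6=19
STR r6, [52] → M[52]=19
r6=7^9=14
r5=7*14=98
r6=14*5=70
r5=70+70=140
r6=140*140=19600
r6=M[52]=19
STR r5, [28] → M[28]=140
r5=M[0]=29
r6=29+3=32
r6=29+29=58
halt.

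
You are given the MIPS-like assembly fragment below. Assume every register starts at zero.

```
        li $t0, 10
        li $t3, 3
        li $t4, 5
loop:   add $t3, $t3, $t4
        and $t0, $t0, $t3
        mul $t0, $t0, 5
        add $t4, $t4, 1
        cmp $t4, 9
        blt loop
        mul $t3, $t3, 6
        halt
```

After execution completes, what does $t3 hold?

174

after li $t0, 10: $t0=10
after li $t3, 3: $t3=3
after li $t4, 5: $t4=5
after add $t3, $t3, $t4: $t3=3+5=8
after and $t0, $t0, $t3: $t0=10&8=8
after mul $t0, $t0, 5: $t0=8*5=40
after add $t4, $t4, 1: $t4=5+1=6
cmp $t4, 9  (cmp 6,9)
blt loop: taken
after add $t3, $t3, $t4: $t3=8+6=14
after and $t0, $t0, $t3: $t0=40&14=8
after mul $t0, $t0, 5: $t0=8*5=40
after add $t4, $t4, 1: $t4=6+1=7
cmp $t4, 9  (cmp 7,9)
blt loop: taken
after add $t3, $t3, $t4: $t3=14+7=21
after and $t0, $t0, $t3: $t0=40&21=0
after mul $t0, $t0, 5: $t0=0*5=0
after add $t4, $t4, 1: $t4=7+1=8
cmp $t4, 9  (cmp 8,9)
blt loop: taken
after add $t3, $t3, $t4: $t3=21+8=29
after and $t0, $t0, $t3: $t0=0&29=0
after mul $t0, $t0, 5: $t0=0*5=0
after add $t4, $t4, 1: $t4=8+1=9
cmp $t4, 9  (cmp 9,9)
blt loop: not taken
after mul $t3, $t3, 6: $t3=29*6=174
halt.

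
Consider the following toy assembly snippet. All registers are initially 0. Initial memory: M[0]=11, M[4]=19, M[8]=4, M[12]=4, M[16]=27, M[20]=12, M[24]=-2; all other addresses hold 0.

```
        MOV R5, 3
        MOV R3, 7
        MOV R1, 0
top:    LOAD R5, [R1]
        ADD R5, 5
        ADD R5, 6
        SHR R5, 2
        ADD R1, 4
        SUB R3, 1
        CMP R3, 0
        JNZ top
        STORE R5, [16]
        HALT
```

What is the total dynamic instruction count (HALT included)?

MOV R5, 3 → R5=3
MOV R3, 7 → R3=7
MOV R1, 0 → R1=0
LOAD R5, [R1] → R5=M[0]=11
ADD R5, 5 → R5=11+5=16
ADD R5, 6 → R5=16+6=22
SHR R5, 2 → R5=22>>2=5
ADD R1, 4 → R1=0+4=4
SUB R3, 1 → R3=7-1=6
CMP R3, 0  (cmp 6,0)
JNZ top: taken
LOAD R5, [R1] → R5=M[4]=19
ADD R5, 5 → R5=19+5=24
ADD R5, 6 → R5=24+6=30
SHR R5, 2 → R5=30>>2=7
ADD R1, 4 → R1=4+4=8
SUB R3, 1 → R3=6-1=5
CMP R3, 0  (cmp 5,0)
JNZ top: taken
LOAD R5, [R1] → R5=M[8]=4
ADD R5, 5 → R5=4+5=9
ADD R5, 6 → R5=9+6=15
SHR R5, 2 → R5=15>>2=3
ADD R1, 4 → R1=8+4=12
SUB R3, 1 → R3=5-1=4
CMP R3, 0  (cmp 4,0)
JNZ top: taken
LOAD R5, [R1] → R5=M[12]=4
ADD R5, 5 → R5=4+5=9
ADD R5, 6 → R5=9+6=15
SHR R5, 2 → R5=15>>2=3
ADD R1, 4 → R1=12+4=16
SUB R3, 1 → R3=4-1=3
CMP R3, 0  (cmp 3,0)
JNZ top: taken
LOAD R5, [R1] → R5=M[16]=27
ADD R5, 5 → R5=27+5=32
ADD R5, 6 → R5=32+6=38
SHR R5, 2 → R5=38>>2=9
ADD R1, 4 → R1=16+4=20
SUB R3, 1 → R3=3-1=2
CMP R3, 0  (cmp 2,0)
JNZ top: taken
LOAD R5, [R1] → R5=M[20]=12
ADD R5, 5 → R5=12+5=17
ADD R5, 6 → R5=17+6=23
SHR R5, 2 → R5=23>>2=5
ADD R1, 4 → R1=20+4=24
SUB R3, 1 → R3=2-1=1
CMP R3, 0  (cmp 1,0)
JNZ top: taken
LOAD R5, [R1] → R5=M[24]=-2
ADD R5, 5 → R5=(-2)+5=3
ADD R5, 6 → R5=3+6=9
SHR R5, 2 → R5=9>>2=2
ADD R1, 4 → R1=24+4=28
SUB R3, 1 → R3=1-1=0
CMP R3, 0  (cmp 0,0)
JNZ top: not taken
STORE R5, [16] → M[16]=2
halt.
Total executed instructions: 61.

61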